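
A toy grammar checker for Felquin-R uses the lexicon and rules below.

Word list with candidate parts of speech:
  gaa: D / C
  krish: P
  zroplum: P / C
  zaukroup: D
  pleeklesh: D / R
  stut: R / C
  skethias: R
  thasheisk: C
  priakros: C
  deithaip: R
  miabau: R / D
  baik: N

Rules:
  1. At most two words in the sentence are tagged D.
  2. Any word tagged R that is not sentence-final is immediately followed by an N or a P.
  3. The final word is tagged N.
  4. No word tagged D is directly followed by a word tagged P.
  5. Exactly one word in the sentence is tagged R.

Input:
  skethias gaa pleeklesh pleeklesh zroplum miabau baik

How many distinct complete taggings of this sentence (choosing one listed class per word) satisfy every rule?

0

Candidates per position — 1:skethias {R}; 2:gaa {D,C}; 3:pleeklesh {D,R}; 4:pleeklesh {D,R}; 5:zroplum {P,C}; 6:miabau {R,D}; 7:baik {N}.
There are 32 candidate sequences in total.
Rule 2 cannot be satisfied by any choice of tags from the lexicon.
So there is no consistent tagging.
Count = 0.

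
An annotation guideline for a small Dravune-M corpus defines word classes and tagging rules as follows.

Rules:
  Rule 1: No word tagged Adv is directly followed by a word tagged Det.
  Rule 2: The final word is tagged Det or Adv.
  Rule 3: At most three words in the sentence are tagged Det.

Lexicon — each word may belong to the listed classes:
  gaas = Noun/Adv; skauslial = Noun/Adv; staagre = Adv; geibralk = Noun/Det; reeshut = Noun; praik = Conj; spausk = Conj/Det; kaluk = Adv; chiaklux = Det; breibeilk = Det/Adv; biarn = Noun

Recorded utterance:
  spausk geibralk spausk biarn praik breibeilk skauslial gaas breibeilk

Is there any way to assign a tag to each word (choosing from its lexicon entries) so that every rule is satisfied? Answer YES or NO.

YES

Candidates per position — 1:spausk {Conj,Det}; 2:geibralk {Noun,Det}; 3:spausk {Conj,Det}; 4:biarn {Noun}; 5:praik {Conj}; 6:breibeilk {Det,Adv}; 7:skauslial {Noun,Adv}; 8:gaas {Noun,Adv}; 9:breibeilk {Det,Adv}.
One satisfying assignment: Conj Det Conj Noun Conj Adv Adv Noun Det.
Checking: rule 1 satisfied; rule 2 satisfied; rule 3 satisfied.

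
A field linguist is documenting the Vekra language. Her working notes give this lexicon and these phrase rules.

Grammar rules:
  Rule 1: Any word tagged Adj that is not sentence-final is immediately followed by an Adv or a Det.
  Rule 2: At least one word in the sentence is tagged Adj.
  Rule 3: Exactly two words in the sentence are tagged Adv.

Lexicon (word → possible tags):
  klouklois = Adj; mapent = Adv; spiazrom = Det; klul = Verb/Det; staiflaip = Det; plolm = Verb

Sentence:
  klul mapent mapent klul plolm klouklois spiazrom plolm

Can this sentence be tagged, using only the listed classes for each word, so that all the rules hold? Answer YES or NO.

Candidates per position — 1:klul {Verb,Det}; 2:mapent {Adv}; 3:mapent {Adv}; 4:klul {Verb,Det}; 5:plolm {Verb}; 6:klouklois {Adj}; 7:spiazrom {Det}; 8:plolm {Verb}.
One satisfying assignment: Det Adv Adv Det Verb Adj Det Verb.
Check: rule 1 satisfied; rule 2 satisfied; rule 3 satisfied.

YES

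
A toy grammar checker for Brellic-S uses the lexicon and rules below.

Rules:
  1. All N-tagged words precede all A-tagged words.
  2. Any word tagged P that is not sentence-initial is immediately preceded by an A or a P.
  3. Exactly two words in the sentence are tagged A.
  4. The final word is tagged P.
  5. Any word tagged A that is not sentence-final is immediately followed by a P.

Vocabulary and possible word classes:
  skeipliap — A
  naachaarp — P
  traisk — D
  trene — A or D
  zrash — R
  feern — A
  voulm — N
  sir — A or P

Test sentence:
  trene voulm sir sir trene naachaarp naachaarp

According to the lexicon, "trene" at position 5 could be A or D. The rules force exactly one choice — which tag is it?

A

Candidates per position — 1:trene {A,D}; 2:voulm {N}; 3:sir {A,P}; 4:sir {A,P}; 5:trene {A,D}; 6:naachaarp {P}; 7:naachaarp {P}.
At position 1, choosing A makes rule 1 impossible to satisfy; hence D.
At position 3, choosing P makes rule 2 impossible to satisfy; hence A.
At position 4, choosing A makes rule 5 impossible to satisfy; hence P.
At position 5, choosing D makes rule 2 impossible to satisfy; hence A.
The only consistent sequence is: D N A P A P P.
Check: rule 1 ok; rule 2 ok; rule 3 ok; rule 4 ok; rule 5 ok.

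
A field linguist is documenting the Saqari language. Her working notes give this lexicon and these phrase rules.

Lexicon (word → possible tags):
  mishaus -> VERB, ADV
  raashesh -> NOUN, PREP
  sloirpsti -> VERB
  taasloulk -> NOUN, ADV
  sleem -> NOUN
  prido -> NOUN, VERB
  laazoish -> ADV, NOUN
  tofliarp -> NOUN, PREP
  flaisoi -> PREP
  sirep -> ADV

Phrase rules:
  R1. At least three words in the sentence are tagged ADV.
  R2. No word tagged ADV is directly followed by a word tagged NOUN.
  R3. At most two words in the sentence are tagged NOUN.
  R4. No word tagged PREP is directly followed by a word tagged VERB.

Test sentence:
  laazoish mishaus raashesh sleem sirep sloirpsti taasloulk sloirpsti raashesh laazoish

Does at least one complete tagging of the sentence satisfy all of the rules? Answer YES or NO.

YES

Candidates per position — 1:laazoish {ADV,NOUN}; 2:mishaus {VERB,ADV}; 3:raashesh {NOUN,PREP}; 4:sleem {NOUN}; 5:sirep {ADV}; 6:sloirpsti {VERB}; 7:taasloulk {NOUN,ADV}; 8:sloirpsti {VERB}; 9:raashesh {NOUN,PREP}; 10:laazoish {ADV,NOUN}.
One satisfying assignment: NOUN VERB PREP NOUN ADV VERB ADV VERB PREP ADV.
Verifying each rule — rule 1 ok; rule 2 ok; rule 3 ok; rule 4 ok.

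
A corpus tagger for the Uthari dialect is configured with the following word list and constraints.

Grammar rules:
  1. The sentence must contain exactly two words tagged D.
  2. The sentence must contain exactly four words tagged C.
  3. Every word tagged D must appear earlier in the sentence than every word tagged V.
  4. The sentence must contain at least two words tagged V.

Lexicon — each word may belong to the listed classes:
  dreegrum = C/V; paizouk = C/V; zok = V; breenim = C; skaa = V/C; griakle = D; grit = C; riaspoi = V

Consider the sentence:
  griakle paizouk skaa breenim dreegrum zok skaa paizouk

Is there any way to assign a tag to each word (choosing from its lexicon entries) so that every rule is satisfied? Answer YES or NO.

NO

Candidates per position — 1:griakle {D}; 2:paizouk {C,V}; 3:skaa {V,C}; 4:breenim {C}; 5:dreegrum {C,V}; 6:zok {V}; 7:skaa {V,C}; 8:paizouk {C,V}.
Rule 1 cannot be satisfied by any choice of tags from the lexicon.
So there is no consistent tagging.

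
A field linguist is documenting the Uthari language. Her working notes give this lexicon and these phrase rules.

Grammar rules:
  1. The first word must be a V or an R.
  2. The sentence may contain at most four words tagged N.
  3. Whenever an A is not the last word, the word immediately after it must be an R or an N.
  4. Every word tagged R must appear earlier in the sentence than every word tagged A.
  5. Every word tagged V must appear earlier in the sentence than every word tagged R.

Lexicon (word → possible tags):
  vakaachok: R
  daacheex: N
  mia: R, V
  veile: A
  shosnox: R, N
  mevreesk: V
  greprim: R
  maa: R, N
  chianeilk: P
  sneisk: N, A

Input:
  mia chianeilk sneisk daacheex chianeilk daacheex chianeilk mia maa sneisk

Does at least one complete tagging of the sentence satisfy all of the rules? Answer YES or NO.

Candidates per position — 1:mia {R,V}; 2:chianeilk {P}; 3:sneisk {N,A}; 4:daacheex {N}; 5:chianeilk {P}; 6:daacheex {N}; 7:chianeilk {P}; 8:mia {R,V}; 9:maa {R,N}; 10:sneisk {N,A}.
One satisfying assignment: V P N N P N P R R N.
Rule-by-rule: rule 1 ✓; rule 2 ✓; rule 3 ✓; rule 4 ✓; rule 5 ✓.

YES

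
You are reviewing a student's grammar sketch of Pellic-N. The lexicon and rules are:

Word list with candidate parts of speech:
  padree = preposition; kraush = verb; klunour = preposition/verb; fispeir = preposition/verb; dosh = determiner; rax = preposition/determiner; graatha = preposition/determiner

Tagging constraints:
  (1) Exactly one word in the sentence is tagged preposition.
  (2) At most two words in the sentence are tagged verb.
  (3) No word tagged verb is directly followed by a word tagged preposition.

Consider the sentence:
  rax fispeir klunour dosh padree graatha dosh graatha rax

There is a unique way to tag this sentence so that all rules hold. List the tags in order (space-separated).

determiner verb verb determiner preposition determiner determiner determiner determiner

Candidates per position — 1:rax {preposition,determiner}; 2:fispeir {preposition,verb}; 3:klunour {preposition,verb}; 4:dosh {determiner}; 5:padree {preposition}; 6:graatha {preposition,determiner}; 7:dosh {determiner}; 8:graatha {preposition,determiner}; 9:rax {preposition,determiner}.
If word 1 were preposition, no tagging could satisfy rule 1; so word 1 is determiner.
If word 2 were preposition, no tagging could satisfy rule 1; so word 2 is verb.
If word 3 were preposition, no tagging could satisfy rule 1; so word 3 is verb.
If word 6 were preposition, no tagging could satisfy rule 1; so word 6 is determiner.
If word 8 were preposition, no tagging could satisfy rule 1; so word 8 is determiner.
If word 9 were preposition, no tagging could satisfy rule 1; so word 9 is determiner.
The only consistent sequence is: determiner verb verb determiner preposition determiner determiner determiner determiner.
Check: rule 1 ok; rule 2 ok; rule 3 ok.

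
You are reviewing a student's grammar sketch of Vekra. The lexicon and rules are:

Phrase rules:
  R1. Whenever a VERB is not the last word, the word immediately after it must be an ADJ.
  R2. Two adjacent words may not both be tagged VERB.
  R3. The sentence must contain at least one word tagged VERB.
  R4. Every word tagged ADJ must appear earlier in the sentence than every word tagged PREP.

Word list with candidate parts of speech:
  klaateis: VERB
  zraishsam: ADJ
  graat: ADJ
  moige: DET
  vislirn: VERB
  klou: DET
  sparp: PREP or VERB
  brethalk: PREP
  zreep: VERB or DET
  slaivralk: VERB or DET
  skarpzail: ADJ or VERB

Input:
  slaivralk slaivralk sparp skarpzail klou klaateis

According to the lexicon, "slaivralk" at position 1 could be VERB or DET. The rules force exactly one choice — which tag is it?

DET

Candidates per position — 1:slaivralk {VERB,DET}; 2:slaivralk {VERB,DET}; 3:sparp {PREP,VERB}; 4:skarpzail {ADJ,VERB}; 5:klou {DET}; 6:klaateis {VERB}.
Position 1: VERB is ruled out by rule 1; that leaves DET.
Position 2: VERB is ruled out by rule 1; that leaves DET.
Position 4: VERB is ruled out by rule 1; that leaves ADJ.
Position 3: PREP is ruled out by rule 4; that leaves VERB.
The unique satisfying tagging is: DET DET VERB ADJ DET VERB.
Verifying each rule — rule 1 satisfied; rule 2 satisfied; rule 3 satisfied; rule 4 satisfied.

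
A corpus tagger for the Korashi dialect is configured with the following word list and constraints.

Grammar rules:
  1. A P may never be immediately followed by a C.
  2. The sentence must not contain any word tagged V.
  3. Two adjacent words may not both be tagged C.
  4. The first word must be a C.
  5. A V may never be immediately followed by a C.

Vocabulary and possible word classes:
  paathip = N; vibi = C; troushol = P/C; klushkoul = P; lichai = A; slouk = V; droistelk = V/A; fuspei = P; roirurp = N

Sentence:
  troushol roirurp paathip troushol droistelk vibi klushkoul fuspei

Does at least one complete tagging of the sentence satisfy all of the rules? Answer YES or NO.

YES

Candidates per position — 1:troushol {P,C}; 2:roirurp {N}; 3:paathip {N}; 4:troushol {P,C}; 5:droistelk {V,A}; 6:vibi {C}; 7:klushkoul {P}; 8:fuspei {P}.
One satisfying assignment: C N N C A C P P.
Rule-by-rule: rule 1 holds; rule 2 holds; rule 3 holds; rule 4 holds; rule 5 holds.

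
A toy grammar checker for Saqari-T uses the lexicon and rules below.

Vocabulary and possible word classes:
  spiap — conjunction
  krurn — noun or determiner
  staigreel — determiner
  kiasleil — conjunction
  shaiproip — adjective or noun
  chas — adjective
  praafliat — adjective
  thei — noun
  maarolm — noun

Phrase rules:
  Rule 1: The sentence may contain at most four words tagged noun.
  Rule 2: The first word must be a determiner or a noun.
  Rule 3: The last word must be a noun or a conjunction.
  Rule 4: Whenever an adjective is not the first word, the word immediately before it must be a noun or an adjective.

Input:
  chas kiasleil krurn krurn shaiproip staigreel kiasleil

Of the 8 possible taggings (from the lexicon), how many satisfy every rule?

Candidates per position — 1:chas {adjective}; 2:kiasleil {conjunction}; 3:krurn {noun,determiner}; 4:krurn {noun,determiner}; 5:shaiproip {adjective,noun}; 6:staigreel {determiner}; 7:kiasleil {conjunction}.
There are 8 candidate sequences in total.
Rule 2 cannot be satisfied by any choice of tags from the lexicon.
So there is no consistent tagging.
Count = 0.

0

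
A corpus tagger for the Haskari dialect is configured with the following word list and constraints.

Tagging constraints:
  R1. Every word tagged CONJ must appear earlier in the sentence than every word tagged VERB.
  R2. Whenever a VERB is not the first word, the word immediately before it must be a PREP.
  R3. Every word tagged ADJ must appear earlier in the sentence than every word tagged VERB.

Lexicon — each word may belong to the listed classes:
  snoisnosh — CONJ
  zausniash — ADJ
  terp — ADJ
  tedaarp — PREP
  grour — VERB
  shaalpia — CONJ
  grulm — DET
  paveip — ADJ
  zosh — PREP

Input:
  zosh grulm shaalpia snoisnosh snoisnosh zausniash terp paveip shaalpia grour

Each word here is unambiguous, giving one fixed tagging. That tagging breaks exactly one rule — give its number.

Fixed tagging: PREP DET CONJ CONJ CONJ ADJ ADJ ADJ CONJ VERB.
Checking each rule: R1 ✓, R2 ✗, R3 ✓.
Only rule 2 fails.

2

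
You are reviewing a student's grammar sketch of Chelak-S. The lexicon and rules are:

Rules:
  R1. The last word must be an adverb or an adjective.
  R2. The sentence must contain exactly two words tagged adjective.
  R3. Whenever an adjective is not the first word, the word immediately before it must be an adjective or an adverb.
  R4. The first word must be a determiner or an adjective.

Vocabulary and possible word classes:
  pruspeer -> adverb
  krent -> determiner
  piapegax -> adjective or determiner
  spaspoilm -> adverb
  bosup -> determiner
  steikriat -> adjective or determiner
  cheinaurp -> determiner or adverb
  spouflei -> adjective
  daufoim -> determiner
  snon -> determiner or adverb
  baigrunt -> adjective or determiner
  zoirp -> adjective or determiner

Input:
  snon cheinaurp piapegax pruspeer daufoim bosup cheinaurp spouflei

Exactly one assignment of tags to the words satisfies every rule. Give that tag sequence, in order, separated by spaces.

Candidates per position — 1:snon {determiner,adverb}; 2:cheinaurp {determiner,adverb}; 3:piapegax {adjective,determiner}; 4:pruspeer {adverb}; 5:daufoim {determiner}; 6:bosup {determiner}; 7:cheinaurp {determiner,adverb}; 8:spouflei {adjective}.
Position 1: adverb is ruled out by rule 4; that leaves determiner.
Position 3: determiner is ruled out by rule 2; that leaves adjective.
Position 7: determiner is ruled out by rule 3; that leaves adverb.
Position 2: determiner is ruled out by rule 3; that leaves adverb.
So the tagging must be: determiner adverb adjective adverb determiner determiner adverb adjective.
Rule-by-rule: rule 1 satisfied; rule 2 satisfied; rule 3 satisfied; rule 4 satisfied.

determiner adverb adjective adverb determiner determiner adverb adjective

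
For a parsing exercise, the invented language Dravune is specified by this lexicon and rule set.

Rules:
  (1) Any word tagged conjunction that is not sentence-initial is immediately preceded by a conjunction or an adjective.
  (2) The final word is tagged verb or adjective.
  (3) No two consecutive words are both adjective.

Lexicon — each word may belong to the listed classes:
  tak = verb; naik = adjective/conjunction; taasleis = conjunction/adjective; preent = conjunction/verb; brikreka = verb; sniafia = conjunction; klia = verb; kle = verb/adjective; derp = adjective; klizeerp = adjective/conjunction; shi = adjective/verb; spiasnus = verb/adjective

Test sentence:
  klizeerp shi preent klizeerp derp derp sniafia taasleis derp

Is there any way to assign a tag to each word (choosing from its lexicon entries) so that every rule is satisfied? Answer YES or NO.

NO

Candidates per position — 1:klizeerp {adjective,conjunction}; 2:shi {adjective,verb}; 3:preent {conjunction,verb}; 4:klizeerp {adjective,conjunction}; 5:derp {adjective}; 6:derp {adjective}; 7:sniafia {conjunction}; 8:taasleis {conjunction,adjective}; 9:derp {adjective}.
Rule 3 cannot be satisfied by any choice of tags from the lexicon.
So there is no consistent tagging.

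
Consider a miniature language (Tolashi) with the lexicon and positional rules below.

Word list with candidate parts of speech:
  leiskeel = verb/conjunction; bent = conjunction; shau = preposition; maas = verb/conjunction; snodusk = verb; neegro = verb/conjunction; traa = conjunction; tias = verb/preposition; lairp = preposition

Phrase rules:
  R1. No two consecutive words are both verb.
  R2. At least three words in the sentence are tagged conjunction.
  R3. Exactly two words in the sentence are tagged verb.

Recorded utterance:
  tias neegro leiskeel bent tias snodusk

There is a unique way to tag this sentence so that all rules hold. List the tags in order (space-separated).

verb conjunction conjunction conjunction preposition verb

Candidates per position — 1:tias {verb,preposition}; 2:neegro {verb,conjunction}; 3:leiskeel {verb,conjunction}; 4:bent {conjunction}; 5:tias {verb,preposition}; 6:snodusk {verb}.
Position 2: tagging it verb would leave rule 2 unsatisfiable, so it must be conjunction.
Position 3: tagging it verb would leave rule 2 unsatisfiable, so it must be conjunction.
Position 5: tagging it verb would leave rule 1 unsatisfiable, so it must be preposition.
Position 1: tagging it preposition would leave rule 3 unsatisfiable, so it must be verb.
So the tagging must be: verb conjunction conjunction conjunction preposition verb.
Check: rule 1 satisfied; rule 2 satisfied; rule 3 satisfied.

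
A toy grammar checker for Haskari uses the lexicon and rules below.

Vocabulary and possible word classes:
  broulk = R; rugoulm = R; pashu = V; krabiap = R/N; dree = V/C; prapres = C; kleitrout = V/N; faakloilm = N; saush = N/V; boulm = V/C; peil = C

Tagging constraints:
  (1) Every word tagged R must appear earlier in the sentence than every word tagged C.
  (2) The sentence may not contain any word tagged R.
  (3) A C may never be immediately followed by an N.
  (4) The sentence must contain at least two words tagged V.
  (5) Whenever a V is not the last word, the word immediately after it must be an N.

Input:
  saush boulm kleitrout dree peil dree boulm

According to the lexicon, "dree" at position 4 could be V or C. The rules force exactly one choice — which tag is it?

C

Candidates per position — 1:saush {N,V}; 2:boulm {V,C}; 3:kleitrout {V,N}; 4:dree {V,C}; 5:peil {C}; 6:dree {V,C}; 7:boulm {V,C}.
Word 1 cannot be V — rule 5 would then fail for every completion. It is N.
Word 3 cannot be V — rule 5 would then fail for every completion. It is N.
Word 4 cannot be V — rule 5 would then fail for every completion. It is C.
Word 6 cannot be V — rule 5 would then fail for every completion. It is C.
Word 7 cannot be C — rule 4 would then fail for every completion. It is V.
Word 2 cannot be C — rule 3 would then fail for every completion. It is V.
That leaves exactly one tagging: N V N C C C V.
Checking: rule 1 ok; rule 2 ok; rule 3 ok; rule 4 ok; rule 5 ok.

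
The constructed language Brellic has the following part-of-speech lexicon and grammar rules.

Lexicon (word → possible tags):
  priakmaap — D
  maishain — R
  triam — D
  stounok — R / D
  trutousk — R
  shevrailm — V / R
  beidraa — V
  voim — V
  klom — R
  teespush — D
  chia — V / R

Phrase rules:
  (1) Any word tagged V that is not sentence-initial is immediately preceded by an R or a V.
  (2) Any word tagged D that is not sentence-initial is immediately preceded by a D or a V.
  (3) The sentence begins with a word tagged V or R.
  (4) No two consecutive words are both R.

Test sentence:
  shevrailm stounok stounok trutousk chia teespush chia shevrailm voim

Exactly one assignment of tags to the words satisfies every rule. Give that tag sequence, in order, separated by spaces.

V D D R V D R V V

Candidates per position — 1:shevrailm {V,R}; 2:stounok {R,D}; 3:stounok {R,D}; 4:trutousk {R}; 5:chia {V,R}; 6:teespush {D}; 7:chia {V,R}; 8:shevrailm {V,R}; 9:voim {V}.
If word 3 were R, no tagging could satisfy rule 4; so word 3 is D.
If word 5 were R, no tagging could satisfy rule 2; so word 5 is V.
If word 7 were V, no tagging could satisfy rule 1; so word 7 is R.
If word 8 were R, no tagging could satisfy rule 4; so word 8 is V.
If word 1 were R, no tagging could satisfy rule 2; so word 1 is V.
If word 2 were R, no tagging could satisfy rule 2; so word 2 is D.
So the tagging must be: V D D R V D R V V.
Verifying each rule — rule 1 ok; rule 2 ok; rule 3 ok; rule 4 ok.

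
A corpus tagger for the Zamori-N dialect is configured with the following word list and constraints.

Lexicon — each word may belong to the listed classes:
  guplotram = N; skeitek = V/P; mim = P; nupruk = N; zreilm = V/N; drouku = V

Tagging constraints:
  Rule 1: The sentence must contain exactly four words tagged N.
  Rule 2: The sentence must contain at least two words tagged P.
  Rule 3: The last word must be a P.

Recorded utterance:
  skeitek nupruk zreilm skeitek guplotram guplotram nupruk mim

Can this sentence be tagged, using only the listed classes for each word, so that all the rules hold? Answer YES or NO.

YES

Candidates per position — 1:skeitek {V,P}; 2:nupruk {N}; 3:zreilm {V,N}; 4:skeitek {V,P}; 5:guplotram {N}; 6:guplotram {N}; 7:nupruk {N}; 8:mim {P}.
One satisfying assignment: P N V V N N N P.
Verifying each rule — rule 1 ok; rule 2 ok; rule 3 ok.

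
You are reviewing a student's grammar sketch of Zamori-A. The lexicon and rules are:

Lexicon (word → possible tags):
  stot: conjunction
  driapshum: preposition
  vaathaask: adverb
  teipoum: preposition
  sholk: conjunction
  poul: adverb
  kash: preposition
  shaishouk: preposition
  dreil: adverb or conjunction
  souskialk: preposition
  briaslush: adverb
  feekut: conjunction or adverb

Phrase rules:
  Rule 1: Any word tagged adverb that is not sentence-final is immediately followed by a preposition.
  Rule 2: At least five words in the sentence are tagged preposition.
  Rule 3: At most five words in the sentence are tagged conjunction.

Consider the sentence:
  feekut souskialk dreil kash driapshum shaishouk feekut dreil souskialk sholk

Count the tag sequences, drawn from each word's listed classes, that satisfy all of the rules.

8

Candidates per position — 1:feekut {conjunction,adverb}; 2:souskialk {preposition}; 3:dreil {adverb,conjunction}; 4:kash {preposition}; 5:driapshum {preposition}; 6:shaishouk {preposition}; 7:feekut {conjunction,adverb}; 8:dreil {adverb,conjunction}; 9:souskialk {preposition}; 10:sholk {conjunction}.
There are 16 candidate sequences in total.
Checking each against the rules leaves 8 sequences.
Count = 8.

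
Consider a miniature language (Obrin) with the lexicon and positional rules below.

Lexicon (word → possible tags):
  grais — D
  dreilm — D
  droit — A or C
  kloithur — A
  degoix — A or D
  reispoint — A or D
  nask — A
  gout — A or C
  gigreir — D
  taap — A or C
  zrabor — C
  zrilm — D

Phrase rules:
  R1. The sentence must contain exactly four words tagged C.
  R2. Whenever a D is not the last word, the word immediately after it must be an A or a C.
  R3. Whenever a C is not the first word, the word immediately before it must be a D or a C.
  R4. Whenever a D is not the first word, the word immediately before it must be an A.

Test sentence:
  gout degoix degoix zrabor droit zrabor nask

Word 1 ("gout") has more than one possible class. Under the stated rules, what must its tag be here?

Candidates per position — 1:gout {A,C}; 2:degoix {A,D}; 3:degoix {A,D}; 4:zrabor {C}; 5:droit {A,C}; 6:zrabor {C}; 7:nask {A}.
At position 1, choosing A makes rule 1 impossible to satisfy; hence C.
At position 2, choosing D makes rule 4 impossible to satisfy; hence A.
At position 3, choosing A makes rule 3 impossible to satisfy; hence D.
At position 5, choosing A makes rule 1 impossible to satisfy; hence C.
The unique satisfying tagging is: C A D C C C A.
Checking: rule 1 ok; rule 2 ok; rule 3 ok; rule 4 ok.

C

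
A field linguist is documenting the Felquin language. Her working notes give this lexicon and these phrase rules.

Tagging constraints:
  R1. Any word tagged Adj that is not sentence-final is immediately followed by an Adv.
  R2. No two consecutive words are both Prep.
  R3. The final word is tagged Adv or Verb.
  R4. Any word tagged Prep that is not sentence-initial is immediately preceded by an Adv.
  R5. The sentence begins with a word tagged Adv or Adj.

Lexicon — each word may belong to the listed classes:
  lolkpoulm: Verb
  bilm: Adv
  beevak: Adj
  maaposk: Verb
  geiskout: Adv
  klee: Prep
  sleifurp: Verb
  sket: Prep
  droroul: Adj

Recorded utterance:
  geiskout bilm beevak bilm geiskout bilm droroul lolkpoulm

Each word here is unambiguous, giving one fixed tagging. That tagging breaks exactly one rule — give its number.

1

Fixed tagging: Adv Adv Adj Adv Adv Adv Adj Verb.
Rule check: R1 ✗, R2 ✓, R3 ✓, R4 ✓, R5 ✓.
Only rule 1 fails.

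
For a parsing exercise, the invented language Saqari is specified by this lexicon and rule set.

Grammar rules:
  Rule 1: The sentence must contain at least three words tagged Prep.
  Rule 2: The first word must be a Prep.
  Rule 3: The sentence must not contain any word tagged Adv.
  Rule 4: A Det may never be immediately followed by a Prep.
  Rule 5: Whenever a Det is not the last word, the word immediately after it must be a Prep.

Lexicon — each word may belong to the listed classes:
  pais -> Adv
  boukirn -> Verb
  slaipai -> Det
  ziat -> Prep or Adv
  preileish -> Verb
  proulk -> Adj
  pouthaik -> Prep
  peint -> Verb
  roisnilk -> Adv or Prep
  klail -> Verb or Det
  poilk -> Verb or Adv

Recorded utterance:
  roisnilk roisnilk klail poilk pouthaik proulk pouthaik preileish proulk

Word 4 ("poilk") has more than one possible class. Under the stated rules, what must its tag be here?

Candidates per position — 1:roisnilk {Adv,Prep}; 2:roisnilk {Adv,Prep}; 3:klail {Verb,Det}; 4:poilk {Verb,Adv}; 5:pouthaik {Prep}; 6:proulk {Adj}; 7:pouthaik {Prep}; 8:preileish {Verb}; 9:proulk {Adj}.
Word 1 cannot be Adv — rule 2 would then fail for every completion. It is Prep.
Word 2 cannot be Adv — rule 3 would then fail for every completion. It is Prep.
Word 3 cannot be Det — rule 5 would then fail for every completion. It is Verb.
Word 4 cannot be Adv — rule 3 would then fail for every completion. It is Verb.
So the tagging must be: Prep Prep Verb Verb Prep Adj Prep Verb Adj.
Checking: rule 1 ✓; rule 2 ✓; rule 3 ✓; rule 4 ✓; rule 5 ✓.

Verb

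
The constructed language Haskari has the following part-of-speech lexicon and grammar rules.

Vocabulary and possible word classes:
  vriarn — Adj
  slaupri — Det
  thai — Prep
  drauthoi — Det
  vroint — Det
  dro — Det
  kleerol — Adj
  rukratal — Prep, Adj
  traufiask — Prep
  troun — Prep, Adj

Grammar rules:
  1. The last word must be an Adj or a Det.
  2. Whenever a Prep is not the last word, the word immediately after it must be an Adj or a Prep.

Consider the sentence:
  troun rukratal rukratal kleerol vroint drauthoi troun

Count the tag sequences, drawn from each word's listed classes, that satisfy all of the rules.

Candidates per position — 1:troun {Prep,Adj}; 2:rukratal {Prep,Adj}; 3:rukratal {Prep,Adj}; 4:kleerol {Adj}; 5:vroint {Det}; 6:drauthoi {Det}; 7:troun {Prep,Adj}.
There are 16 candidate sequences in total.
Checking each against the rules leaves 8 sequences.
Count = 8.

8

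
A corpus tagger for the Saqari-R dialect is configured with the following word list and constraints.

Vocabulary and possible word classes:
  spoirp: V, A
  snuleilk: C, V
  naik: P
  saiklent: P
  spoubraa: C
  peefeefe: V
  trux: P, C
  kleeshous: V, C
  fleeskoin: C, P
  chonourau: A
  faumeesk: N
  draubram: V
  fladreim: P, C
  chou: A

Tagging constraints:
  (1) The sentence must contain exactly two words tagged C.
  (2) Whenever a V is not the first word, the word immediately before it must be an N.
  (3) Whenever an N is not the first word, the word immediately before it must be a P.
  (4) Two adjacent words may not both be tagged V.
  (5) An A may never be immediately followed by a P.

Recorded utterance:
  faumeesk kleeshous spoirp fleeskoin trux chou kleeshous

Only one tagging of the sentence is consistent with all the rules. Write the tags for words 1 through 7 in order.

N V A C P A C

Candidates per position — 1:faumeesk {N}; 2:kleeshous {V,C}; 3:spoirp {V,A}; 4:fleeskoin {C,P}; 5:trux {P,C}; 6:chou {A}; 7:kleeshous {V,C}.
Position 3: tagging it V would leave rule 2 unsatisfiable, so it must be A.
Position 4: tagging it P would leave rule 5 unsatisfiable, so it must be C.
Position 7: tagging it V would leave rule 2 unsatisfiable, so it must be C.
Position 2: tagging it C would leave rule 1 unsatisfiable, so it must be V.
Position 5: tagging it C would leave rule 1 unsatisfiable, so it must be P.
The unique satisfying tagging is: N V A C P A C.
Verifying each rule — rule 1 ok; rule 2 ok; rule 3 ok; rule 4 ok; rule 5 ok.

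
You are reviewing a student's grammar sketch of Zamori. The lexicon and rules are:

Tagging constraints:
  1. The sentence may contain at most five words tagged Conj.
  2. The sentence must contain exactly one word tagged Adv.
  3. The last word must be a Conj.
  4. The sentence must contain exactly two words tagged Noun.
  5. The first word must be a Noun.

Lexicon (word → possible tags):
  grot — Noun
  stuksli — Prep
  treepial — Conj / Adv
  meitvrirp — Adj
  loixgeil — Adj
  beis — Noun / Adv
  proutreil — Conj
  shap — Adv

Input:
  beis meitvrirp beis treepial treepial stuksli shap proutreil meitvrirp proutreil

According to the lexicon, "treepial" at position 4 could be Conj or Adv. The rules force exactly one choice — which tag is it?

Candidates per position — 1:beis {Noun,Adv}; 2:meitvrirp {Adj}; 3:beis {Noun,Adv}; 4:treepial {Conj,Adv}; 5:treepial {Conj,Adv}; 6:stuksli {Prep}; 7:shap {Adv}; 8:proutreil {Conj}; 9:meitvrirp {Adj}; 10:proutreil {Conj}.
Word 1 cannot be Adv — rule 2 would then fail for every completion. It is Noun.
Word 3 cannot be Adv — rule 2 would then fail for every completion. It is Noun.
Word 4 cannot be Adv — rule 2 would then fail for every completion. It is Conj.
Word 5 cannot be Adv — rule 2 would then fail for every completion. It is Conj.
The unique satisfying tagging is: Noun Adj Noun Conj Conj Prep Adv Conj Adj Conj.
Rule-by-rule: rule 1 satisfied; rule 2 satisfied; rule 3 satisfied; rule 4 satisfied; rule 5 satisfied.

Conj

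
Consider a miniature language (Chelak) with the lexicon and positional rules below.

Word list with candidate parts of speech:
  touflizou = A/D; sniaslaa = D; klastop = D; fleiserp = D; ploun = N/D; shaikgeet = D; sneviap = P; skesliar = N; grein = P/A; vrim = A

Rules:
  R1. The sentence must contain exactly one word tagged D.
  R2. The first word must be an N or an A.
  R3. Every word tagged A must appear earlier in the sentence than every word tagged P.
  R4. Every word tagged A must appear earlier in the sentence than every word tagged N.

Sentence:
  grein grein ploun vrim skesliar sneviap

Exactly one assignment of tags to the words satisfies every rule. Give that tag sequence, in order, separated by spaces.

A A D A N P

Candidates per position — 1:grein {P,A}; 2:grein {P,A}; 3:ploun {N,D}; 4:vrim {A}; 5:skesliar {N}; 6:sneviap {P}.
Position 1: P is ruled out by rule 2; that leaves A.
Position 2: P is ruled out by rule 3; that leaves A.
Position 3: N is ruled out by rule 1; that leaves D.
The only consistent sequence is: A A D A N P.
Verifying each rule — rule 1 ok; rule 2 ok; rule 3 ok; rule 4 ok.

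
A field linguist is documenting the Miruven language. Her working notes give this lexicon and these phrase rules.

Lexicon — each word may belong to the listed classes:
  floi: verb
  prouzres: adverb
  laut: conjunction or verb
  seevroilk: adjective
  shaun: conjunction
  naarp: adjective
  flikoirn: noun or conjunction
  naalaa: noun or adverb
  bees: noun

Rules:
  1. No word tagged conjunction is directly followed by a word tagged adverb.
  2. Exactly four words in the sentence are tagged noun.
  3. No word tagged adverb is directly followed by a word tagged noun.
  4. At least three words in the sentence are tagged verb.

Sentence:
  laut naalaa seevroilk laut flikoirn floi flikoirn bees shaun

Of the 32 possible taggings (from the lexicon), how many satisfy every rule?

Candidates per position — 1:laut {conjunction,verb}; 2:naalaa {noun,adverb}; 3:seevroilk {adjective}; 4:laut {conjunction,verb}; 5:flikoirn {noun,conjunction}; 6:floi {verb}; 7:flikoirn {noun,conjunction}; 8:bees {noun}; 9:shaun {conjunction}.
There are 32 candidate sequences in total.
The sequences that satisfy every rule: verb noun adjective verb noun verb noun noun conjunction.
Count = 1.

1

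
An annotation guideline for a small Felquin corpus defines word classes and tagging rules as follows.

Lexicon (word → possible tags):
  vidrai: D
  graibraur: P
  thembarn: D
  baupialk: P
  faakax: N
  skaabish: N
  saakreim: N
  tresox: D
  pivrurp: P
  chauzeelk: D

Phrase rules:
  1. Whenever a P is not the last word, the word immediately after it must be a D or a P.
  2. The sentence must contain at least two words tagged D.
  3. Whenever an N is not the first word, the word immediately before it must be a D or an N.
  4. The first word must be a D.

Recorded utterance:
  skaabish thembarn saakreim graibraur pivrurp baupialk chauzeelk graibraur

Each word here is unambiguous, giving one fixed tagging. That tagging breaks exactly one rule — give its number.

Fixed tagging: N D N P P P D P.
Applying the rules: R1 ok, R2 ok, R3 ok, R4 fails.
Only rule 4 fails.

4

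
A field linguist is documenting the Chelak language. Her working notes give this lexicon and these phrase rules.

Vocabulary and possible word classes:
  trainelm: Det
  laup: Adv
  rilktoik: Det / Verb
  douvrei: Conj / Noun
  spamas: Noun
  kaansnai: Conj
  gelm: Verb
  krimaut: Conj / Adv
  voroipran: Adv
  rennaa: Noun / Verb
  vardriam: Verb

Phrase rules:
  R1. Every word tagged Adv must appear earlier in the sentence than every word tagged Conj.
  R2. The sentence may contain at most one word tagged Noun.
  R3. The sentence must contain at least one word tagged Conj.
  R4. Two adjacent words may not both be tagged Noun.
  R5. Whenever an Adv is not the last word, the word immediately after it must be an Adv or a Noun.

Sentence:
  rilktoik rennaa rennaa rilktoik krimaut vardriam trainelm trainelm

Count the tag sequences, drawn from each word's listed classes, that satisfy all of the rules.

12

Candidates per position — 1:rilktoik {Det,Verb}; 2:rennaa {Noun,Verb}; 3:rennaa {Noun,Verb}; 4:rilktoik {Det,Verb}; 5:krimaut {Conj,Adv}; 6:vardriam {Verb}; 7:trainelm {Det}; 8:trainelm {Det}.
There are 32 candidate sequences in total.
Checking each against the rules leaves 12 sequences.
Count = 12.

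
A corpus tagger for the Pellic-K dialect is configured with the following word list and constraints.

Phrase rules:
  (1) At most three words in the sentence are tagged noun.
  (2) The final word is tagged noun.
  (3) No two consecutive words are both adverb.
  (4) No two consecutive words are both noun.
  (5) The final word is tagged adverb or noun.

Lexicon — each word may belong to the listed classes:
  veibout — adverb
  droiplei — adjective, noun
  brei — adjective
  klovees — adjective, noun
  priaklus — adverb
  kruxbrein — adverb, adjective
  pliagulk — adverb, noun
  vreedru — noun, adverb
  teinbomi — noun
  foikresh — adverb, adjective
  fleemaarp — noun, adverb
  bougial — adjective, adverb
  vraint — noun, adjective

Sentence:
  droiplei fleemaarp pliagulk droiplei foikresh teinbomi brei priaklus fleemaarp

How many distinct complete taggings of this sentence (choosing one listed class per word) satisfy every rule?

Candidates per position — 1:droiplei {adjective,noun}; 2:fleemaarp {noun,adverb}; 3:pliagulk {adverb,noun}; 4:droiplei {adjective,noun}; 5:foikresh {adverb,adjective}; 6:teinbomi {noun}; 7:brei {adjective}; 8:priaklus {adverb}; 9:fleemaarp {noun,adverb}.
There are 64 candidate sequences in total.
The sequences that satisfy every rule: adjective noun adverb adjective adverb noun adjective adverb noun; adjective noun adverb adjective adjective noun adjective adverb noun; adjective adverb noun adjective adverb noun adjective adverb noun; adjective adverb noun adjective adjective noun adjective adverb noun.
Count = 4.

4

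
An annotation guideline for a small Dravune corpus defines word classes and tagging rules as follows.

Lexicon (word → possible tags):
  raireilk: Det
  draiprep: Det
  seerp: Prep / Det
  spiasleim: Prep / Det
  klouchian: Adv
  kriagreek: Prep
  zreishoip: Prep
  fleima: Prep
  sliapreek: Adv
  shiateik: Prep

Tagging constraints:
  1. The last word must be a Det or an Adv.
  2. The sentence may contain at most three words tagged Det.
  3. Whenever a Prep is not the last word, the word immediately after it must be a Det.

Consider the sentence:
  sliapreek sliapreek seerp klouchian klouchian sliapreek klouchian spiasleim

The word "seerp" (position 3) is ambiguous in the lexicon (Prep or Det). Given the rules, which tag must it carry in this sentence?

Det

Candidates per position — 1:sliapreek {Adv}; 2:sliapreek {Adv}; 3:seerp {Prep,Det}; 4:klouchian {Adv}; 5:klouchian {Adv}; 6:sliapreek {Adv}; 7:klouchian {Adv}; 8:spiasleim {Prep,Det}.
At position 3, choosing Prep makes rule 3 impossible to satisfy; hence Det.
At position 8, choosing Prep makes rule 1 impossible to satisfy; hence Det.
The unique satisfying tagging is: Adv Adv Det Adv Adv Adv Adv Det.
Checking: rule 1 holds; rule 2 holds; rule 3 holds.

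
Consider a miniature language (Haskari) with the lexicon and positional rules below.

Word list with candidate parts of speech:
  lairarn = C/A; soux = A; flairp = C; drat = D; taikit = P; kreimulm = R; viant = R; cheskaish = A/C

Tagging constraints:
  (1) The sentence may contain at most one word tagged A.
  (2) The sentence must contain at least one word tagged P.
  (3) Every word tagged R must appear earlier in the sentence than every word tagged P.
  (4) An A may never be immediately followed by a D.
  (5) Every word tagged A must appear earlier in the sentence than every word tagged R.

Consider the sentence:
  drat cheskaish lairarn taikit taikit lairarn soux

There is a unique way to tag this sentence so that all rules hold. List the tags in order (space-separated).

D C C P P C A

Candidates per position — 1:drat {D}; 2:cheskaish {A,C}; 3:lairarn {C,A}; 4:taikit {P}; 5:taikit {P}; 6:lairarn {C,A}; 7:soux {A}.
At position 2, choosing A makes rule 1 impossible to satisfy; hence C.
At position 3, choosing A makes rule 1 impossible to satisfy; hence C.
At position 6, choosing A makes rule 1 impossible to satisfy; hence C.
That leaves exactly one tagging: D C C P P C A.
Rule-by-rule: rule 1 satisfied; rule 2 satisfied; rule 3 satisfied; rule 4 satisfied; rule 5 satisfied.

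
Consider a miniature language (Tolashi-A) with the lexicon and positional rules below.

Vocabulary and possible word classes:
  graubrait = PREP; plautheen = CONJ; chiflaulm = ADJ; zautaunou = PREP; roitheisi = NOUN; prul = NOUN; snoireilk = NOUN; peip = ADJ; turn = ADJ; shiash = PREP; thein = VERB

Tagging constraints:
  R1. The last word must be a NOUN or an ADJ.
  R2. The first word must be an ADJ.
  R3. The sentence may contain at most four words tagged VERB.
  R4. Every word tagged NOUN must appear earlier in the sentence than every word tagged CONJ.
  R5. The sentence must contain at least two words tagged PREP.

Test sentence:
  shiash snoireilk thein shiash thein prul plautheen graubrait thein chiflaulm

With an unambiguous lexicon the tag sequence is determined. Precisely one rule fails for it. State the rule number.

2

Fixed tagging: PREP NOUN VERB PREP VERB NOUN CONJ PREP VERB ADJ.
Applying the rules: R1 ✓, R2 ✗, R3 ✓, R4 ✓, R5 ✓.
Only rule 2 fails.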